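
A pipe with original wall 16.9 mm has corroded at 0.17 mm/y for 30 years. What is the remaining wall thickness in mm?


Remaining wall = original − CR × time
t = 16.9 − 0.17*30 = 16.9 − 5.1 = 11.8 mm

11.8 mm


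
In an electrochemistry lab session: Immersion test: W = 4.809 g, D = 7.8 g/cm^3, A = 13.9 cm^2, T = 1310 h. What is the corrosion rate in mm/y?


Apply the mm/y weight-loss relation: CR = 87600 * W / (D * A * T)
Numerator: 87600 * 4.809 = 421268.4
Denominator: 7.8 * 13.9 * 1310 = 142030.2
CR = 421268.4 / 142030.2 = 2.966048 mm/y

2.966048 mm/y


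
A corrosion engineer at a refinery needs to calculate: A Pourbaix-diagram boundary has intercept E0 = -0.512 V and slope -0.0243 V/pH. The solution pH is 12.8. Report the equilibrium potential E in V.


Apply the Pourbaix line equation: E = E0 + slope*pH
E = -0.512 + (-0.0243)*12.8 = -0.512 + (-0.31104) = -0.82304 V
Rounded to 4 decimal places: E = -0.8230 V

-0.8230 V


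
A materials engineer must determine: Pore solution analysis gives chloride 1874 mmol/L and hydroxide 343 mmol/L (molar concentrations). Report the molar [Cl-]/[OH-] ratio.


Threshold parameter = [Cl-] / [OH-] (molar basis; both in mmol/L, so units cancel)
Ratio = 1874 / 343 = 5.46

5.46


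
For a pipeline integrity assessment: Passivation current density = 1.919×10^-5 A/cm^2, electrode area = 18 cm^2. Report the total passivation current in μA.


I = i_pass * A, then convert A → μA (×10^6)
I = 1.919×10^-5 * 18 * 10^6 = 345.42 μA

345.42 μA


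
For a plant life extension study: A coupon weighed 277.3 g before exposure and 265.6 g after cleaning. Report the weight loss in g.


Weight loss = initial − final
WL = 277.3 − 265.6 = 11.7 g

11.7 g


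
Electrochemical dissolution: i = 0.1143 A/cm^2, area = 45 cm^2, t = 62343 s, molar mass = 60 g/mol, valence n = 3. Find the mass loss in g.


Apply Faraday's law: m = i*A*t*M / (n*F)
Total charge passed Q = i*A*t = 0.1143*45*62343 = 320661.2205 C
m = Q*M/(n*F) = 320661.2205*60/(3*96485) = 66.46862 g

66.46862 g


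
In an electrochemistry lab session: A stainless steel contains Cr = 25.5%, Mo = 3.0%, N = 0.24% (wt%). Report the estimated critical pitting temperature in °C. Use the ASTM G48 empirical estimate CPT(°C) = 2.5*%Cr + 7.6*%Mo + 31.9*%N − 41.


Apply the ASTM G48 empirical CPT estimate: CPT(°C) = 2.5*%Cr + 7.6*%Mo + 31.9*%N − 41
2.5*25.5 = 63.75; 7.6*3.0 = 22.8; 31.9*0.24 = 7.656
CPT = 63.75 + 22.8 + 7.656 − 41 = 53.206 °C
Rounded to 0.1 °C: CPT ≈ 53.2 °C

53.2 °C


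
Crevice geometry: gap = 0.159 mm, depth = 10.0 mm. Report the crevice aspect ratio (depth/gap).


Aspect ratio = depth / gap
Ratio = 10.0 / 0.159 = 62.9

62.9


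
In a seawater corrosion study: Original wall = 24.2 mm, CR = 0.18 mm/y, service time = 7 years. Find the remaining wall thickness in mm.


Remaining wall = original − CR × time
t = 24.2 − 0.18*7 = 24.2 − 1.26 = 22.94 mm

22.94 mm


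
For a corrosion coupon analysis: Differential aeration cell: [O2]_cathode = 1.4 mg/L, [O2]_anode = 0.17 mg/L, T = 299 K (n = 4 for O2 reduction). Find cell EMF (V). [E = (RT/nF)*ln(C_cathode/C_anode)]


Apply the Nernst concentration-cell relation: E = (RT/nF)*ln(C_cathode/C_anode)
RT/nF = 8.314*299/(4*96485) = 0.00644112 V
ln(1.4/0.17) = 2.10843
E = 0.00644112 * 2.10843 = 0.01358 V

0.01358 V


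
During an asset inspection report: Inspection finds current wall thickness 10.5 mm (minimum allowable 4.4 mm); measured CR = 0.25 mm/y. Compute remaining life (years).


Apply the remaining-life relation: RL = (t_current − t_min) / CR
RL = (10.5 − 4.4) / 0.25 = 6.1 / 0.25 = 24.4 years

24.4 years


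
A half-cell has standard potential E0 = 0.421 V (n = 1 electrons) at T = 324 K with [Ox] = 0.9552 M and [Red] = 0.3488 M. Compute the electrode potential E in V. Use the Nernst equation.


Apply the Nernst equation: E = E0 + (RT/nF)*ln([Ox]/[Red])
Step 1: RT/nF = 8.314*324/(1*96485) = 0.0279187 V
Step 2: [Ox]/[Red] = 0.9552/0.3488 = 2.738532
Step 3: ln(2.738532) = 1.007422
Step 4: correction = 0.0279187 * 1.007422 = 0.0281 V
E = 0.421 + 0.0281 = 0.4491 V

0.4491 V


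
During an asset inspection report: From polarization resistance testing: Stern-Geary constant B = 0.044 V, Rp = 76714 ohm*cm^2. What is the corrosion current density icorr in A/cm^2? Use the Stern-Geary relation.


Apply the Stern-Geary relation: icorr = B / Rp
icorr = 0.044 / 76714 = 5.736×10^-7 A/cm^2

5.736×10^-7 A/cm^2


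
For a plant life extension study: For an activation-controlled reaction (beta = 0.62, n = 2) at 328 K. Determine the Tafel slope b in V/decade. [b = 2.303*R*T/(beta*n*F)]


Apply the Tafel slope relation: b = 2.303*R*T/(beta*n*F)
Numerator: 2.303 * 8.314 * 328 = 6280.26
Denominator: 0.62 * 2 * 96485 = 119641.4
b = 6280.26 / 119641.4 = 0.052 V/decade

0.052 V/decade


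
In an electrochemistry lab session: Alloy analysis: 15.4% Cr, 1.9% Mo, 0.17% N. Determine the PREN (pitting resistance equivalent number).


Apply the PREN formula: PREN = Cr + 3.3*Mo + 16*N
PREN = 15.4 + 3.3*1.9 + 16*0.17
PREN = 15.4 + 6.27 + 2.72 = 24.39

24.39


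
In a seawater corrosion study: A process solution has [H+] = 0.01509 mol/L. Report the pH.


pH = −log10[H+]
pH = −log10(0.01509) = 1.82

1.82


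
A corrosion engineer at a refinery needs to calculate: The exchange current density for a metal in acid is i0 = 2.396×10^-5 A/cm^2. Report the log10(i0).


i0 = 2.396×10^-5 A/cm^2
log10(i0) = -4.621

-4.621


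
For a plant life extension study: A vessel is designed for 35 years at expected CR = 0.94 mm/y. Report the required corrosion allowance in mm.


Corrosion allowance = CR × design life
CA = 0.94 * 35 = 32.9 mm

32.9 mm


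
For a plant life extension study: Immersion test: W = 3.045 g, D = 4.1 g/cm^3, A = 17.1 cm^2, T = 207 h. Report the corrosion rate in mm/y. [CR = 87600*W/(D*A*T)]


Apply the mm/y weight-loss relation: CR = 87600 * W / (D * A * T)
Numerator: 87600 * 3.045 = 266742.0
Denominator: 4.1 * 17.1 * 207 = 14512.77
CR = 266742.0 / 14512.77 = 18.37981 mm/y

18.37981 mm/y


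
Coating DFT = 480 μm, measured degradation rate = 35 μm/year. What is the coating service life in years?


Service life = thickness / degradation rate
Life = 480 / 35 = 13.7 years

13.7 years


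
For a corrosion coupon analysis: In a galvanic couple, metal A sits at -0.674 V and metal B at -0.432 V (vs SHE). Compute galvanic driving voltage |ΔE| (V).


Driving voltage is the absolute potential difference.
|ΔE| = |-0.674 − (-0.432)| = 0.242 V

0.242 V


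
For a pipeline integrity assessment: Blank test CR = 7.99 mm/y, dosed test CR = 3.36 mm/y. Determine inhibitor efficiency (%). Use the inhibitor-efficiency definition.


Apply the inhibitor-efficiency definition: IE = (CR_blank − CR_inh)/CR_blank × 100
IE = (7.99 − 3.36) / 7.99 × 100
IE = 4.63 / 7.99 × 100 = 57.9 %

57.9 %


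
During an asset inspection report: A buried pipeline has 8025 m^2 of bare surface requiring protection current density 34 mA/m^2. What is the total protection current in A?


I = area * current density, then convert mA → A (÷1000)
I = 8025 * 34 / 1000 = 272.85 A

272.85 A


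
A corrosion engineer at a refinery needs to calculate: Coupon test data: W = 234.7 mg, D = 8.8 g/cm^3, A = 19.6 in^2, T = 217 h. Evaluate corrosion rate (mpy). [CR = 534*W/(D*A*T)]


Apply the mpy weight-loss relation: CR = 534 * W / (D * A * T)
Numerator: 534 * 234.7 = 125329.8
Denominator: 8.8 * 19.6 * 217 = 37428.16
CR = 125329.8 / 37428.16 = 3.349 mpy

3.349 mpy


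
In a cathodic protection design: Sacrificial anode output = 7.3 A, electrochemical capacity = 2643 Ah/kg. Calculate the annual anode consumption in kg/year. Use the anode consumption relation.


Annual consumption = current * hours per year / capacity
Rate = 7.3 * 8760 / 2643 = 24.2 kg/year

24.2 kg/year


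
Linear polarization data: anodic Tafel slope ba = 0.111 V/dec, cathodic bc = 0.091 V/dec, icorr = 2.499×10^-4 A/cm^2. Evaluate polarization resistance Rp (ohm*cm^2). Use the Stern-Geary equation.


Apply the Stern-Geary equation: Rp = ba*bc / (2.303*icorr*(ba+bc))
ba*bc = 0.111*0.091 = 0.010101
ba+bc = 0.202; 2.303*icorr*(ba+bc) = 2.303*2.499×10^-4*0.202 = 1.1625498×10^-4
Rp = 0.010101 / 1.1625498×10^-4 = 86.9 ohm*cm^2

86.9 ohm*cm^2


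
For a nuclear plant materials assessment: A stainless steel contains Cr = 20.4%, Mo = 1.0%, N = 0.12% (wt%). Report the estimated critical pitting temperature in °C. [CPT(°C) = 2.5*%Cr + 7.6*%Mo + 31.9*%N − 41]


Apply the ASTM G48 empirical CPT estimate: CPT(°C) = 2.5*%Cr + 7.6*%Mo + 31.9*%N − 41
2.5*20.4 = 51; 7.6*1.0 = 7.6; 31.9*0.12 = 3.828
CPT = 51 + 7.6 + 3.828 − 41 = 21.428 °C
Rounded to 0.1 °C: CPT ≈ 21.4 °C

21.4 °C


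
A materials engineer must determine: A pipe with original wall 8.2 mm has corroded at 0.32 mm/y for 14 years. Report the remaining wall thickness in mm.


Remaining wall = original − CR × time
t = 8.2 − 0.32*14 = 8.2 − 4.48 = 3.72 mm

3.72 mm


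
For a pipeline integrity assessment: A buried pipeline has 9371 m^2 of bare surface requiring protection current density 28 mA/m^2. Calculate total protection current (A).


I = area * current density, then convert mA → A (÷1000)
I = 9371 * 28 / 1000 = 262.39 A

262.39 A


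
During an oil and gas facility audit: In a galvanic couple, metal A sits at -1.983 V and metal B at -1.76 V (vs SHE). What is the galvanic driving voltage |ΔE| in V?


Driving voltage is the absolute potential difference.
|ΔE| = |-1.983 − (-1.76)| = 0.223 V

0.223 V


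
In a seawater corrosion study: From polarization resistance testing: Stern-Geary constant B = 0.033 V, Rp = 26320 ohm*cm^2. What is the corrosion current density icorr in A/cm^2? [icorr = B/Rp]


Apply the Stern-Geary relation: icorr = B / Rp
icorr = 0.033 / 26320 = 1.254×10^-6 A/cm^2

1.254×10^-6 A/cm^2


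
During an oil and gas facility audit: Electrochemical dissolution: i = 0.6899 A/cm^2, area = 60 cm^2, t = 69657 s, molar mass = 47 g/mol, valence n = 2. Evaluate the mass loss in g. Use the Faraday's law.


Apply Faraday's law: m = i*A*t*M / (n*F)
Total charge passed Q = i*A*t = 0.6899*60*69657 = 2883381.858 C
m = Q*M/(n*F) = 2883381.858*47/(2*96485) = 702.28 g

702.28 g


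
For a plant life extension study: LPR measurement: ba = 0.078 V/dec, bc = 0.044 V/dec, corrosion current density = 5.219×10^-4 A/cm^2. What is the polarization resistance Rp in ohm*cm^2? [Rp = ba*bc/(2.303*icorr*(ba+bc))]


Apply the Stern-Geary equation: Rp = ba*bc / (2.303*icorr*(ba+bc))
ba*bc = 0.078*0.044 = 0.003432
ba+bc = 0.122; 2.303*icorr*(ba+bc) = 2.303*5.219×10^-4*0.122 = 1.4663616×10^-4
Rp = 0.003432 / 1.4663616×10^-4 = 23.4 ohm*cm^2

23.4 ohm*cm^2


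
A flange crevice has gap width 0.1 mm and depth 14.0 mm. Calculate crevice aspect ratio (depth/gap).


Aspect ratio = depth / gap
Ratio = 14.0 / 0.1 = 140.0

140.0


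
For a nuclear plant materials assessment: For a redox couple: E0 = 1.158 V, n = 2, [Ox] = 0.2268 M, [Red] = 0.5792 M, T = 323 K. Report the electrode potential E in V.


Apply the Nernst equation: E = E0 + (RT/nF)*ln([Ox]/[Red])
Step 1: RT/nF = 8.314*323/(2*96485) = 0.01391627 V
Step 2: [Ox]/[Red] = 0.2268/0.5792 = 0.391575
Step 3: ln(0.391575) = -0.937578
Step 4: correction = 0.01391627 * -0.937578 = -0.013 V
E = 1.158 + -0.013 = 1.145 V

1.145 V


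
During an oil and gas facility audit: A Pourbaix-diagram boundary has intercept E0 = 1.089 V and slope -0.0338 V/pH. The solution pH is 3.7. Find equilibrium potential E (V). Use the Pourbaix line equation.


Apply the Pourbaix line equation: E = E0 + slope*pH
E = 1.089 + (-0.0338)*3.7 = 1.089 + (-0.12506) = 0.96394 V
Rounded to 3 decimal places: E = 0.964 V

0.964 V


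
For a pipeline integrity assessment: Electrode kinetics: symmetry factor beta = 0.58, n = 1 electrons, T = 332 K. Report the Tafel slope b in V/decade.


Apply the Tafel slope relation: b = 2.303*R*T/(beta*n*F)
Numerator: 2.303 * 8.314 * 332 = 6356.85
Denominator: 0.58 * 1 * 96485 = 55961.3
b = 6356.85 / 55961.3 = 0.114 V/decade

0.114 V/decade


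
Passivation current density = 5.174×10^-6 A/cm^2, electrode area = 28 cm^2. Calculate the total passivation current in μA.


I = i_pass * A, then convert A → μA (×10^6)
I = 5.174×10^-6 * 28 * 10^6 = 144.87 μA

144.87 μA


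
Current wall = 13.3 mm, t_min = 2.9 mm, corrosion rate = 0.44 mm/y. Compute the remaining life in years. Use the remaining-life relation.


Apply the remaining-life relation: RL = (t_current − t_min) / CR
RL = (13.3 − 2.9) / 0.44 = 10.4 / 0.44 = 23.6 years

23.6 years


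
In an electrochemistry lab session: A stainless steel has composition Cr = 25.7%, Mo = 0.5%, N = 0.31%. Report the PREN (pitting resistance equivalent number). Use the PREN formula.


Apply the PREN formula: PREN = Cr + 3.3*Mo + 16*N
PREN = 25.7 + 3.3*0.5 + 16*0.31
PREN = 25.7 + 1.65 + 4.96 = 32.31

32.31


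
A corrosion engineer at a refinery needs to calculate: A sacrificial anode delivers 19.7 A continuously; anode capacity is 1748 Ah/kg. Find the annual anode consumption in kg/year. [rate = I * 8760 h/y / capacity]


Annual consumption = current * hours per year / capacity
Rate = 19.7 * 8760 / 1748 = 98.7 kg/year

98.7 kg/year


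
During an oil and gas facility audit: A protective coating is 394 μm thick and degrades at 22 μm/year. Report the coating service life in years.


Service life = thickness / degradation rate
Life = 394 / 22 = 17.9 years

17.9 years


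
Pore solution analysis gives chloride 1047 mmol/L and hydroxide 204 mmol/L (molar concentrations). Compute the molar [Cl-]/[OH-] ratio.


Threshold parameter = [Cl-] / [OH-] (molar basis; both in mmol/L, so units cancel)
Ratio = 1047 / 204 = 5.13

5.13


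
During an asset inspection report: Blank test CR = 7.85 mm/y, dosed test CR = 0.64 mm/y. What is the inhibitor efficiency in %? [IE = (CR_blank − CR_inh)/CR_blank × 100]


Apply the inhibitor-efficiency definition: IE = (CR_blank − CR_inh)/CR_blank × 100
IE = (7.85 − 0.64) / 7.85 × 100
IE = 7.21 / 7.85 × 100 = 91.8 %

91.8 %


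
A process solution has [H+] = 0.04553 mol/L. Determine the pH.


pH = −log10[H+]
pH = −log10(0.04553) = 1.34

1.34


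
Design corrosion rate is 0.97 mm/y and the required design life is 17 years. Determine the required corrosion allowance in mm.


Corrosion allowance = CR × design life
CA = 0.97 * 17 = 16.49 mm

16.49 mm


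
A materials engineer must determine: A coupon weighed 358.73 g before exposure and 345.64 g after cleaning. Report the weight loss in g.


Weight loss = initial − final
WL = 358.73 − 345.64 = 13.09 g

13.09 g


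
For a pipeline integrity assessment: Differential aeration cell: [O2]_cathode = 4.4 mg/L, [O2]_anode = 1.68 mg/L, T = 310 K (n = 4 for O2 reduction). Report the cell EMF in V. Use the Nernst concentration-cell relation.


Apply the Nernst concentration-cell relation: E = (RT/nF)*ln(C_cathode/C_anode)
RT/nF = 8.314*310/(4*96485) = 0.00667808 V
ln(4.4/1.68) = 0.96281
E = 0.00667808 * 0.96281 = 0.00643 V

0.00643 V


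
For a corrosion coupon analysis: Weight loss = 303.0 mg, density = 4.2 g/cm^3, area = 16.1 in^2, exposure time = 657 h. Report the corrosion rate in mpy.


Apply the mpy weight-loss relation: CR = 534 * W / (D * A * T)
Numerator: 534 * 303.0 = 161802.0
Denominator: 4.2 * 16.1 * 657 = 44426.34
CR = 161802.0 / 44426.34 = 3.642 mpy

3.642 mpy


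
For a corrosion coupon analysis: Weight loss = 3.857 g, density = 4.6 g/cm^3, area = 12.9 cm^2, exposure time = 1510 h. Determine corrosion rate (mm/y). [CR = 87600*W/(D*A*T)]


Apply the mm/y weight-loss relation: CR = 87600 * W / (D * A * T)
Numerator: 87600 * 3.857 = 337873.2
Denominator: 4.6 * 12.9 * 1510 = 89603.4
CR = 337873.2 / 89603.4 = 3.77076 mm/y

3.77076 mm/y


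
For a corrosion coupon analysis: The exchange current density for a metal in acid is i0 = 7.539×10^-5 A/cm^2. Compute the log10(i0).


i0 = 7.539×10^-5 A/cm^2
log10(i0) = -4.123

-4.123


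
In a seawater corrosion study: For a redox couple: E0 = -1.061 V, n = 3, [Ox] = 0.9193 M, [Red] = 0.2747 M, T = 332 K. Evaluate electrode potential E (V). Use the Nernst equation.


Apply the Nernst equation: E = E0 + (RT/nF)*ln([Ox]/[Red])
Step 1: RT/nF = 8.314*332/(3*96485) = 0.00953602 V
Step 2: [Ox]/[Red] = 0.9193/0.2747 = 3.34656
Step 3: ln(3.34656) = 1.207933
Step 4: correction = 0.00953602 * 1.207933 = 0.0115 V
E = -1.061 + 0.0115 = -1.0495 V

-1.0495 V


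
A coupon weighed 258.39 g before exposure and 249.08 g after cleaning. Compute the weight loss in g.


Weight loss = initial − final
WL = 258.39 − 249.08 = 9.31 g

9.31 g


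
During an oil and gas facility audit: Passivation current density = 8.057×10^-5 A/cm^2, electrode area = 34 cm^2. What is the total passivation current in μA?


I = i_pass * A, then convert A → μA (×10^6)
I = 8.057×10^-5 * 34 * 10^6 = 2739.38 μA

2739.38 μA


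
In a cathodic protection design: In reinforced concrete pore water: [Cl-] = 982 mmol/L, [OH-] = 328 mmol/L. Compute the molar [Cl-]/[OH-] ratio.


Threshold parameter = [Cl-] / [OH-] (molar basis; both in mmol/L, so units cancel)
Ratio = 982 / 328 = 2.99

2.99


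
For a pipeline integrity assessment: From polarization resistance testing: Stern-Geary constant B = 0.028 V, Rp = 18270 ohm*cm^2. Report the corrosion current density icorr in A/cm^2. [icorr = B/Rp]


Apply the Stern-Geary relation: icorr = B / Rp
icorr = 0.028 / 18270 = 1.533×10^-6 A/cm^2

1.533×10^-6 A/cm^2


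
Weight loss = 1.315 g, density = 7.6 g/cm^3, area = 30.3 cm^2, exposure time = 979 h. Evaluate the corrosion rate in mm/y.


Apply the mm/y weight-loss relation: CR = 87600 * W / (D * A * T)
Numerator: 87600 * 1.315 = 115194.0
Denominator: 7.6 * 30.3 * 979 = 225444.12
CR = 115194.0 / 225444.12 = 0.51096 mm/y

0.51096 mm/y


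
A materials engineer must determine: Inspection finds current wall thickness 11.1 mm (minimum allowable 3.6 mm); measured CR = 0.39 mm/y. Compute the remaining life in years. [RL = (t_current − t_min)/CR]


Apply the remaining-life relation: RL = (t_current − t_min) / CR
RL = (11.1 − 3.6) / 0.39 = 7.5 / 0.39 = 19.2 years

19.2 years


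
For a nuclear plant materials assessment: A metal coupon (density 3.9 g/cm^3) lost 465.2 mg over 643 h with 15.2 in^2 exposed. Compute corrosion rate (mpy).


Apply the mpy weight-loss relation: CR = 534 * W / (D * A * T)
Numerator: 534 * 465.2 = 248416.8
Denominator: 3.9 * 15.2 * 643 = 38117.04
CR = 248416.8 / 38117.04 = 6.5172 mpy

6.5172 mpy


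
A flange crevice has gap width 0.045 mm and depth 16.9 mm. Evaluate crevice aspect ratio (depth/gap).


Aspect ratio = depth / gap
Ratio = 16.9 / 0.045 = 375.6

375.6


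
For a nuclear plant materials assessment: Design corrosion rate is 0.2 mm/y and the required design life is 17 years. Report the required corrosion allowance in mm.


Corrosion allowance = CR × design life
CA = 0.2 * 17 = 3.4 mm

3.4 mm


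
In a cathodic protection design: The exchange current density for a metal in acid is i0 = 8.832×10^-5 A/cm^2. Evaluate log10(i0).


i0 = 8.832×10^-5 A/cm^2
log10(i0) = -4.054

-4.054


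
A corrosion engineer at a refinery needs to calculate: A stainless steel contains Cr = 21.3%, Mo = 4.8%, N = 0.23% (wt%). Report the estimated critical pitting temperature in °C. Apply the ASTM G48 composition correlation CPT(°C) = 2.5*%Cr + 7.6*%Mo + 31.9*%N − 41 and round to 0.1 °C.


Apply the ASTM G48 empirical CPT estimate: CPT(°C) = 2.5*%Cr + 7.6*%Mo + 31.9*%N − 41
2.5*21.3 = 53.25; 7.6*4.8 = 36.48; 31.9*0.23 = 7.337
CPT = 53.25 + 36.48 + 7.337 − 41 = 56.067 °C
Rounded to 0.1 °C: CPT ≈ 56.1 °C

56.1 °C


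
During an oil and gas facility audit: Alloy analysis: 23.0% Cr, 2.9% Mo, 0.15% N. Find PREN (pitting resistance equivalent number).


Apply the PREN formula: PREN = Cr + 3.3*Mo + 16*N
PREN = 23.0 + 3.3*2.9 + 16*0.15
PREN = 23.0 + 9.57 + 2.4 = 34.97

34.97


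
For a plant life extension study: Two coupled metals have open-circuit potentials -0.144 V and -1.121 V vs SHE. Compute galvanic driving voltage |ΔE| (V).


Driving voltage is the absolute potential difference.
|ΔE| = |-0.144 − (-1.121)| = 0.977 V

0.977 V


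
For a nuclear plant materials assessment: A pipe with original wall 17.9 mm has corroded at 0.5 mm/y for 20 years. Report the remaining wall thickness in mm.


Remaining wall = original − CR × time
t = 17.9 − 0.5*20 = 17.9 − 10.0 = 7.9 mm

7.9 mm


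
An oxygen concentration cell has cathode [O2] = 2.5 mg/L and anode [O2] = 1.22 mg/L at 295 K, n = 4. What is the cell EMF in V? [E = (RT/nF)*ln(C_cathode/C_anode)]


Apply the Nernst concentration-cell relation: E = (RT/nF)*ln(C_cathode/C_anode)
RT/nF = 8.314*295/(4*96485) = 0.00635495 V
ln(2.5/1.22) = 0.71744
E = 0.00635495 * 0.71744 = 0.00456 V

0.00456 V


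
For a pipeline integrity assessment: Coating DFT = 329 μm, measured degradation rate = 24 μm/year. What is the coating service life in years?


Service life = thickness / degradation rate
Life = 329 / 24 = 13.7 years

13.7 years


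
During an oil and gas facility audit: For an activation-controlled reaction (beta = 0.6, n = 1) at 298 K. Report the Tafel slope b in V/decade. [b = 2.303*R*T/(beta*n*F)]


Apply the Tafel slope relation: b = 2.303*R*T/(beta*n*F)
Numerator: 2.303 * 8.314 * 298 = 5705.85
Denominator: 0.6 * 1 * 96485 = 57891.0
b = 5705.85 / 57891.0 = 0.099 V/decade

0.099 V/decade


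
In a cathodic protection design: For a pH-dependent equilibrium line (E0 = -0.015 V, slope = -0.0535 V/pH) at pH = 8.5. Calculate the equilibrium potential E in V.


Apply the Pourbaix line equation: E = E0 + slope*pH
E = -0.015 + (-0.0535)*8.5 = -0.015 + (-0.45475) = -0.46975 V
Rounded to 3 decimal places: E = -0.470 V

-0.470 V


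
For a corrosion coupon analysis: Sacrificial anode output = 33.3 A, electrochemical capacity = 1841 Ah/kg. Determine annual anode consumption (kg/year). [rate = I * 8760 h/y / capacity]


Annual consumption = current * hours per year / capacity
Rate = 33.3 * 8760 / 1841 = 158.5 kg/year

158.5 kg/year


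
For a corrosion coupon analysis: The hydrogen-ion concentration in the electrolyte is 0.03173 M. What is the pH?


pH = −log10[H+]
pH = −log10(0.03173) = 1.5

1.5


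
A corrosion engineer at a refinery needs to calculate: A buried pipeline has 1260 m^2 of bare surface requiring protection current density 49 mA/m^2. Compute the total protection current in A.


I = area * current density, then convert mA → A (÷1000)
I = 1260 * 49 / 1000 = 61.74 A

61.74 A


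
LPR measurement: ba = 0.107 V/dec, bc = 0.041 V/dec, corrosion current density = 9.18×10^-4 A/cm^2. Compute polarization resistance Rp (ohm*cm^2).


Apply the Stern-Geary equation: Rp = ba*bc / (2.303*icorr*(ba+bc))
ba*bc = 0.107*0.041 = 0.004387
ba+bc = 0.148; 2.303*icorr*(ba+bc) = 2.303*9.18×10^-4*0.148 = 3.1289479×10^-4
Rp = 0.004387 / 3.1289479×10^-4 = 14.02 ohm*cm^2

14.02 ohm*cm^2


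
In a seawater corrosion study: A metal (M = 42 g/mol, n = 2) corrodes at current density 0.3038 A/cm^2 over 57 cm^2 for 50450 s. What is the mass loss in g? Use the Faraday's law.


Apply Faraday's law: m = i*A*t*M / (n*F)
Total charge passed Q = i*A*t = 0.3038*57*50450 = 873622.47 C
m = Q*M/(n*F) = 873622.47*42/(2*96485) = 190.14429 g

190.14429 g


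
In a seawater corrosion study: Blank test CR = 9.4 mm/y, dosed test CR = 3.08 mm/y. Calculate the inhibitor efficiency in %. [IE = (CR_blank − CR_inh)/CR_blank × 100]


Apply the inhibitor-efficiency definition: IE = (CR_blank − CR_inh)/CR_blank × 100
IE = (9.4 − 3.08) / 9.4 × 100
IE = 6.32 / 9.4 × 100 = 67.2 %

67.2 %


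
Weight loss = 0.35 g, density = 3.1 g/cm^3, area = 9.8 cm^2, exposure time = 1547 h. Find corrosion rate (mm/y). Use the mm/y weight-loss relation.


Apply the mm/y weight-loss relation: CR = 87600 * W / (D * A * T)
Numerator: 87600 * 0.35 = 30660.0
Denominator: 3.1 * 9.8 * 1547 = 46997.86
CR = 30660.0 / 46997.86 = 0.65237 mm/y

0.65237 mm/y


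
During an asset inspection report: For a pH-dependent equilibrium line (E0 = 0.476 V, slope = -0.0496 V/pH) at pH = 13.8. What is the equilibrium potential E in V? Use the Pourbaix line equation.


Apply the Pourbaix line equation: E = E0 + slope*pH
E = 0.476 + (-0.0496)*13.8 = 0.476 + (-0.68448) = -0.20848 V
Rounded to 3 decimal places: E = -0.208 V

-0.208 V


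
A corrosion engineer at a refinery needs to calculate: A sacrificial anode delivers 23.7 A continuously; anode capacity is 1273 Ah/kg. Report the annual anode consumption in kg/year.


Annual consumption = current * hours per year / capacity
Rate = 23.7 * 8760 / 1273 = 163.1 kg/year

163.1 kg/year


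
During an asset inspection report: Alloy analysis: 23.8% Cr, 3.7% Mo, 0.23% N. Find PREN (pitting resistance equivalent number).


Apply the PREN formula: PREN = Cr + 3.3*Mo + 16*N
PREN = 23.8 + 3.3*3.7 + 16*0.23
PREN = 23.8 + 12.21 + 3.68 = 39.69

39.69


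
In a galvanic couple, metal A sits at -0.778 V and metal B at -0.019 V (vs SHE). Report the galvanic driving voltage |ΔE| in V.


Driving voltage is the absolute potential difference.
|ΔE| = |-0.778 − (-0.019)| = 0.759 V

0.759 V


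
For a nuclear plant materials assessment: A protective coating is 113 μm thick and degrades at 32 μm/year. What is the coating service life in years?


Service life = thickness / degradation rate
Life = 113 / 32 = 3.5 years

3.5 years


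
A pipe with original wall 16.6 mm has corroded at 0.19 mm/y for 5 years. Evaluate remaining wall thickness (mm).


Remaining wall = original − CR × time
t = 16.6 − 0.19*5 = 16.6 − 0.95 = 15.65 mm

15.65 mm


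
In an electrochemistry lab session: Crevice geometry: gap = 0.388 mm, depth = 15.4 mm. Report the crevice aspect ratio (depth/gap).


Aspect ratio = depth / gap
Ratio = 15.4 / 0.388 = 39.7

39.7


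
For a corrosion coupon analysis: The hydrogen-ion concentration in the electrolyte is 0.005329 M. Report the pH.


pH = −log10[H+]
pH = −log10(0.005329) = 2.27

2.27


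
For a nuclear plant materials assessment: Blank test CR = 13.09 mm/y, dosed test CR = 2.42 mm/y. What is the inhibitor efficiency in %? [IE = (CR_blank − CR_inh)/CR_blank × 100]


Apply the inhibitor-efficiency definition: IE = (CR_blank − CR_inh)/CR_blank × 100
IE = (13.09 − 2.42) / 13.09 × 100
IE = 10.67 / 13.09 × 100 = 81.5 %

81.5 %


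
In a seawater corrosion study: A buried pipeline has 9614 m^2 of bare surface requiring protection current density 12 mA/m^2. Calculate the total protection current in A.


I = area * current density, then convert mA → A (÷1000)
I = 9614 * 12 / 1000 = 115.37 A

115.37 A


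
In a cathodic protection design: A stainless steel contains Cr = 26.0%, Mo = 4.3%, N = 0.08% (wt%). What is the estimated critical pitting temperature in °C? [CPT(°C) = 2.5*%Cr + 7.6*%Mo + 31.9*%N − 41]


Apply the ASTM G48 empirical CPT estimate: CPT(°C) = 2.5*%Cr + 7.6*%Mo + 31.9*%N − 41
2.5*26.0 = 65; 7.6*4.3 = 32.68; 31.9*0.08 = 2.552
CPT = 65 + 32.68 + 2.552 − 41 = 59.232 °C
Rounded to 0.1 °C: CPT ≈ 59.2 °C

59.2 °C


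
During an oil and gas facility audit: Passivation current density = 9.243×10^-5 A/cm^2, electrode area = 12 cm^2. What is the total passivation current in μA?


I = i_pass * A, then convert A → μA (×10^6)
I = 9.243×10^-5 * 12 * 10^6 = 1109.16 μA

1109.16 μA


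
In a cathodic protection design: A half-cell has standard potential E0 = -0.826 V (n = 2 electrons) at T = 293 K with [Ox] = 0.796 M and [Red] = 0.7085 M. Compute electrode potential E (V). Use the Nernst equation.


Apply the Nernst equation: E = E0 + (RT/nF)*ln([Ox]/[Red])
Step 1: RT/nF = 8.314*293/(2*96485) = 0.01262373 V
Step 2: [Ox]/[Red] = 0.796/0.7085 = 1.1235
Step 3: ln(1.1235) = 0.116449
Step 4: correction = 0.01262373 * 0.116449 = 0.001 V
E = -0.826 + 0.001 = -0.825 V

-0.825 V


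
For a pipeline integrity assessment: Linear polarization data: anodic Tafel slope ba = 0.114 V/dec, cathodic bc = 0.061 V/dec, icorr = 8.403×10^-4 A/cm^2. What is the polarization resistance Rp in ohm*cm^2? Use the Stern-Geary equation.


Apply the Stern-Geary equation: Rp = ba*bc / (2.303*icorr*(ba+bc))
ba*bc = 0.114*0.061 = 0.006954
ba+bc = 0.175; 2.303*icorr*(ba+bc) = 2.303*8.403×10^-4*0.175 = 3.3866191×10^-4
Rp = 0.006954 / 3.3866191×10^-4 = 20.5 ohm*cm^2

20.5 ohm*cm^2


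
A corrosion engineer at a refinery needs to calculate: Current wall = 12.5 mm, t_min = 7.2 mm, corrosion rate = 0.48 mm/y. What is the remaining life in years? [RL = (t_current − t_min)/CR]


Apply the remaining-life relation: RL = (t_current − t_min) / CR
RL = (12.5 − 7.2) / 0.48 = 5.3 / 0.48 = 11.0 years

11.0 years


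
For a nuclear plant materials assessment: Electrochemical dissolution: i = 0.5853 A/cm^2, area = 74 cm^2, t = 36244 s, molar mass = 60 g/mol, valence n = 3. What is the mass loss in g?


Apply Faraday's law: m = i*A*t*M / (n*F)
Total charge passed Q = i*A*t = 0.5853*74*36244 = 1569807.3768 C
m = Q*M/(n*F) = 1569807.3768*60/(3*96485) = 325.399 g

325.399 g


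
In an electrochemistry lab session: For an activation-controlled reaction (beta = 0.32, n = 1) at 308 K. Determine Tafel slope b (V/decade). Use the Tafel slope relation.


Apply the Tafel slope relation: b = 2.303*R*T/(beta*n*F)
Numerator: 2.303 * 8.314 * 308 = 5897.32
Denominator: 0.32 * 1 * 96485 = 30875.2
b = 5897.32 / 30875.2 = 0.191 V/decade

0.191 V/decade


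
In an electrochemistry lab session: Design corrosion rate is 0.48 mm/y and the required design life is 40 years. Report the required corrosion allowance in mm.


Corrosion allowance = CR × design life
CA = 0.48 * 40 = 19.2 mm

19.2 mm


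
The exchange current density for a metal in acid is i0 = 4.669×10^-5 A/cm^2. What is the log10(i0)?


i0 = 4.669×10^-5 A/cm^2
log10(i0) = -4.331

-4.331


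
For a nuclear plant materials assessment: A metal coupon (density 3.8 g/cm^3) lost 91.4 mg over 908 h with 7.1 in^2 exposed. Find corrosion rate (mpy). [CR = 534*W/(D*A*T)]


Apply the mpy weight-loss relation: CR = 534 * W / (D * A * T)
Numerator: 534 * 91.4 = 48807.6
Denominator: 3.8 * 7.1 * 908 = 24497.84
CR = 48807.6 / 24497.84 = 1.9923 mpy

1.9923 mpy


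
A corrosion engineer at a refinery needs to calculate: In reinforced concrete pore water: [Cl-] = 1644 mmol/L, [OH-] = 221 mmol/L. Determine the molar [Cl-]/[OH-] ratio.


Threshold parameter = [Cl-] / [OH-] (molar basis; both in mmol/L, so units cancel)
Ratio = 1644 / 221 = 7.44

7.44


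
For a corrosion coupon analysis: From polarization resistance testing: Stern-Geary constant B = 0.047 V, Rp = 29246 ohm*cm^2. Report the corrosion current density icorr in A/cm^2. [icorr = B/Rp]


Apply the Stern-Geary relation: icorr = B / Rp
icorr = 0.047 / 29246 = 1.607×10^-6 A/cm^2

1.607×10^-6 A/cm^2


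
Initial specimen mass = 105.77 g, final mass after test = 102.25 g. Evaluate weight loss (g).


Weight loss = initial − final
WL = 105.77 − 102.25 = 3.52 g

3.52 g


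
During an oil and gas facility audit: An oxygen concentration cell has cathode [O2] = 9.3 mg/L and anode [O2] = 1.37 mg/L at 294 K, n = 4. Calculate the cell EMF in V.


Apply the Nernst concentration-cell relation: E = (RT/nF)*ln(C_cathode/C_anode)
RT/nF = 8.314*294/(4*96485) = 0.00633341 V
ln(9.3/1.37) = 1.9152
E = 0.00633341 * 1.9152 = 0.01213 V

0.01213 V


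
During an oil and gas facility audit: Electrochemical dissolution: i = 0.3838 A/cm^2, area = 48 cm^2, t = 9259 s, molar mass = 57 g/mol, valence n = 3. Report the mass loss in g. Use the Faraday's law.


Apply Faraday's law: m = i*A*t*M / (n*F)
Total charge passed Q = i*A*t = 0.3838*48*9259 = 170573.0016 C
m = Q*M/(n*F) = 170573.0016*57/(3*96485) = 33.58954 g

33.58954 g


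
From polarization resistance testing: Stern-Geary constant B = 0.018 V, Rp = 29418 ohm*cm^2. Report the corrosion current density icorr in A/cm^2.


Apply the Stern-Geary relation: icorr = B / Rp
icorr = 0.018 / 29418 = 6.119×10^-7 A/cm^2

6.119×10^-7 A/cm^2


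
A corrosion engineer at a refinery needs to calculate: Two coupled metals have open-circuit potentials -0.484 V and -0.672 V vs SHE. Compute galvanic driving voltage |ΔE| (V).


Driving voltage is the absolute potential difference.
|ΔE| = |-0.484 − (-0.672)| = 0.188 V

0.188 V


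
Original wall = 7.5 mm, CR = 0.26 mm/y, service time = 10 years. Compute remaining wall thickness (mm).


Remaining wall = original − CR × time
t = 7.5 − 0.26*10 = 7.5 − 2.6 = 4.9 mm

4.9 mm


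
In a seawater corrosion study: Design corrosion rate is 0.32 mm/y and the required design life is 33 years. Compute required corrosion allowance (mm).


Corrosion allowance = CR × design life
CA = 0.32 * 33 = 10.56 mm

10.56 mm


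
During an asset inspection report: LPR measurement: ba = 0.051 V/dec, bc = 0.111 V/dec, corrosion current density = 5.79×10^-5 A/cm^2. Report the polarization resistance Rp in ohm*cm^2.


Apply the Stern-Geary equation: Rp = ba*bc / (2.303*icorr*(ba+bc))
ba*bc = 0.051*0.111 = 0.005661
ba+bc = 0.162; 2.303*icorr*(ba+bc) = 2.303*5.79×10^-5*0.162 = 2.1601679×10^-5
Rp = 0.005661 / 2.1601679×10^-5 = 262.06 ohm*cm^2

262.06 ohm*cm^2


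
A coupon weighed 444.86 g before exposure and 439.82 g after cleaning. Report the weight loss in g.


Weight loss = initial − final
WL = 444.86 − 439.82 = 5.04 g

5.04 g


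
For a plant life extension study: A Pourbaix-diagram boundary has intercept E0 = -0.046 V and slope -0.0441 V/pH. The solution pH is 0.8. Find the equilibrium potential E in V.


Apply the Pourbaix line equation: E = E0 + slope*pH
E = -0.046 + (-0.0441)*0.8 = -0.046 + (-0.03528) = -0.08128 V
Rounded to 3 decimal places: E = -0.081 V

-0.081 V


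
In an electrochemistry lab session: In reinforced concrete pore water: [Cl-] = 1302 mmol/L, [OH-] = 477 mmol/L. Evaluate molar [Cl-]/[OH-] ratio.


Threshold parameter = [Cl-] / [OH-] (molar basis; both in mmol/L, so units cancel)
Ratio = 1302 / 477 = 2.73

2.73


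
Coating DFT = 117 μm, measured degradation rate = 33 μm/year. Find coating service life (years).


Service life = thickness / degradation rate
Life = 117 / 33 = 3.5 years

3.5 years


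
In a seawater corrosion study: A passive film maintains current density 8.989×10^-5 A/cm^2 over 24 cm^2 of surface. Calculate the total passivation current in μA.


I = i_pass * A, then convert A → μA (×10^6)
I = 8.989×10^-5 * 24 * 10^6 = 2157.36 μA

2157.36 μA


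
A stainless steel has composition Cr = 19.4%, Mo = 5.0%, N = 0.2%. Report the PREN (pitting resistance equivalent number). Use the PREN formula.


Apply the PREN formula: PREN = Cr + 3.3*Mo + 16*N
PREN = 19.4 + 3.3*5.0 + 16*0.2
PREN = 19.4 + 16.5 + 3.2 = 39.1

39.1


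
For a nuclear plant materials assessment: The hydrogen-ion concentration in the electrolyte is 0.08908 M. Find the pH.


pH = −log10[H+]
pH = −log10(0.08908) = 1.05

1.05


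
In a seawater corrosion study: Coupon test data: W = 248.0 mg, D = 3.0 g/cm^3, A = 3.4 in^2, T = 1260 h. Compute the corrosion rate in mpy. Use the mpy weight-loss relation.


Apply the mpy weight-loss relation: CR = 534 * W / (D * A * T)
Numerator: 534 * 248.0 = 132432.0
Denominator: 3.0 * 3.4 * 1260 = 12852.0
CR = 132432.0 / 12852.0 = 10.304 mpy

10.304 mpy


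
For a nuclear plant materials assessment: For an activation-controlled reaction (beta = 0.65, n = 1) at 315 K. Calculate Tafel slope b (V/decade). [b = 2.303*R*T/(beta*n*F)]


Apply the Tafel slope relation: b = 2.303*R*T/(beta*n*F)
Numerator: 2.303 * 8.314 * 315 = 6031.35
Denominator: 0.65 * 1 * 96485 = 62715.25
b = 6031.35 / 62715.25 = 0.096 V/decade

0.096 V/decade


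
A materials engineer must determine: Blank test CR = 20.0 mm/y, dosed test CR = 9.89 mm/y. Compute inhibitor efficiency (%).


Apply the inhibitor-efficiency definition: IE = (CR_blank − CR_inh)/CR_blank × 100
IE = (20.0 − 9.89) / 20.0 × 100
IE = 10.11 / 20.0 × 100 = 50.6 %

50.6 %


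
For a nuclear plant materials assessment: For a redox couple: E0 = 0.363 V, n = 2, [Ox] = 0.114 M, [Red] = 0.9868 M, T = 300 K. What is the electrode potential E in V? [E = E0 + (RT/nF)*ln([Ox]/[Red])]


Apply the Nernst equation: E = E0 + (RT/nF)*ln([Ox]/[Red])
Step 1: RT/nF = 8.314*300/(2*96485) = 0.01292533 V
Step 2: [Ox]/[Red] = 0.114/0.9868 = 0.115525
Step 3: ln(0.115525) = -2.158268
Step 4: correction = 0.01292533 * -2.158268 = -0.0279 V
E = 0.363 + -0.0279 = 0.3351 V

0.3351 V


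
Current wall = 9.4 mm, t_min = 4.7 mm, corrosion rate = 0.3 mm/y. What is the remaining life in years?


Apply the remaining-life relation: RL = (t_current − t_min) / CR
RL = (9.4 − 4.7) / 0.3 = 4.7 / 0.3 = 15.7 years

15.7 years


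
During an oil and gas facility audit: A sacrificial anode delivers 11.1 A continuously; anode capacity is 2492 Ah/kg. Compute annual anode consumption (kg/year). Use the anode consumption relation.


Annual consumption = current * hours per year / capacity
Rate = 11.1 * 8760 / 2492 = 39.0 kg/year

39.0 kg/year


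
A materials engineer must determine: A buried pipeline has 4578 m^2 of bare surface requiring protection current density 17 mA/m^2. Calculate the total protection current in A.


I = area * current density, then convert mA → A (÷1000)
I = 4578 * 17 / 1000 = 77.83 A

77.83 A


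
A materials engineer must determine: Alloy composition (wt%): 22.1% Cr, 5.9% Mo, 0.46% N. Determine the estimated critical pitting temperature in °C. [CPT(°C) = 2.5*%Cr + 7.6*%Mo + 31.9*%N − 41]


Apply the ASTM G48 empirical CPT estimate: CPT(°C) = 2.5*%Cr + 7.6*%Mo + 31.9*%N − 41
2.5*22.1 = 55.25; 7.6*5.9 = 44.84; 31.9*0.46 = 14.674
CPT = 55.25 + 44.84 + 14.674 − 41 = 73.764 °C
Rounded to 0.1 °C: CPT ≈ 73.8 °C

73.8 °C


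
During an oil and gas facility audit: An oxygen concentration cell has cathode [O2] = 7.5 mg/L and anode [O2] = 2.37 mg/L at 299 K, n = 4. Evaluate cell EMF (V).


Apply the Nernst concentration-cell relation: E = (RT/nF)*ln(C_cathode/C_anode)
RT/nF = 8.314*299/(4*96485) = 0.00644112 V
ln(7.5/2.37) = 1.15201
E = 0.00644112 * 1.15201 = 0.00742 V

0.00742 V


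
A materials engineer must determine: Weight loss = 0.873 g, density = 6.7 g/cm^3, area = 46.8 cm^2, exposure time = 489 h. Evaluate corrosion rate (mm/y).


Apply the mm/y weight-loss relation: CR = 87600 * W / (D * A * T)
Numerator: 87600 * 0.873 = 76474.8
Denominator: 6.7 * 46.8 * 489 = 153330.84
CR = 76474.8 / 153330.84 = 0.498757 mm/y

0.498757 mm/y


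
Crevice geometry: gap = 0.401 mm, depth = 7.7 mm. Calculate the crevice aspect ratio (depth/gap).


Aspect ratio = depth / gap
Ratio = 7.7 / 0.401 = 19.2

19.2


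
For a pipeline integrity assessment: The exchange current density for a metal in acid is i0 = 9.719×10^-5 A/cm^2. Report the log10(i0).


i0 = 9.719×10^-5 A/cm^2
log10(i0) = -4.012

-4.012


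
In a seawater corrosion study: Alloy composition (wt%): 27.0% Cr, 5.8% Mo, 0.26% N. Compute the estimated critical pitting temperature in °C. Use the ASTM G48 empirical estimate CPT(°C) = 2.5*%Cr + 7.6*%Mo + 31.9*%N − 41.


Apply the ASTM G48 empirical CPT estimate: CPT(°C) = 2.5*%Cr + 7.6*%Mo + 31.9*%N − 41
2.5*27.0 = 67.5; 7.6*5.8 = 44.08; 31.9*0.26 = 8.294
CPT = 67.5 + 44.08 + 8.294 − 41 = 78.874 °C
Rounded to 0.1 °C: CPT ≈ 78.9 °C

78.9 °C


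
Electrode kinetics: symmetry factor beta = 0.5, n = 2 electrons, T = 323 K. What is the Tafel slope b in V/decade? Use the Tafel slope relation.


Apply the Tafel slope relation: b = 2.303*R*T/(beta*n*F)
Numerator: 2.303 * 8.314 * 323 = 6184.53
Denominator: 0.5 * 2 * 96485 = 96485.0
b = 6184.53 / 96485.0 = 0.064 V/decade

0.064 V/decade
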